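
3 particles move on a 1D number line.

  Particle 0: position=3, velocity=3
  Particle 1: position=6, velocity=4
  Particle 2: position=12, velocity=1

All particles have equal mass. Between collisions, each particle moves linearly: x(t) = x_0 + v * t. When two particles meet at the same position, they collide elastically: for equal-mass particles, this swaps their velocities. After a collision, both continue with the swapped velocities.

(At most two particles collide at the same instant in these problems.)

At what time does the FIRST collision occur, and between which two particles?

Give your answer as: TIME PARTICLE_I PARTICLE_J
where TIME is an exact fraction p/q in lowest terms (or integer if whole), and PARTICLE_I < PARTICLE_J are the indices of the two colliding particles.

Pair (0,1): pos 3,6 vel 3,4 -> not approaching (rel speed -1 <= 0)
Pair (1,2): pos 6,12 vel 4,1 -> gap=6, closing at 3/unit, collide at t=2
Earliest collision: t=2 between 1 and 2

Answer: 2 1 2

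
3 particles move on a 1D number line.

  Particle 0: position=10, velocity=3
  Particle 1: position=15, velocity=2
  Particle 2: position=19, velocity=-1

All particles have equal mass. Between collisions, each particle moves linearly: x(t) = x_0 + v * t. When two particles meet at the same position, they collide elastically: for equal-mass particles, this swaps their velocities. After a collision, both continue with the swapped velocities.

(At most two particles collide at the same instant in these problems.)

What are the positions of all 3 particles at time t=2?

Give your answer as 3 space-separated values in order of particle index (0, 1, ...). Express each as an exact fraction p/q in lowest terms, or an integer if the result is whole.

Collision at t=4/3: particles 1 and 2 swap velocities; positions: p0=14 p1=53/3 p2=53/3; velocities now: v0=3 v1=-1 v2=2
Advance to t=2 (no further collisions before then); velocities: v0=3 v1=-1 v2=2; positions = 16 17 19

Answer: 16 17 19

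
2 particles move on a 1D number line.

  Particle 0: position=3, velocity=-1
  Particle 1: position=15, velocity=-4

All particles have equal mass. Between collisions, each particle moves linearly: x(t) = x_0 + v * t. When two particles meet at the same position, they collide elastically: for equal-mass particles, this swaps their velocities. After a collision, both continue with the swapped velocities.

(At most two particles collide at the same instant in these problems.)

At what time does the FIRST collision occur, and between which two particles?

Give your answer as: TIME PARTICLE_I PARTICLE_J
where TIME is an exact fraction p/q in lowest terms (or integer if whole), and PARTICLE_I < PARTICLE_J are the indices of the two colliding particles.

Answer: 4 0 1

Derivation:
Pair (0,1): pos 3,15 vel -1,-4 -> gap=12, closing at 3/unit, collide at t=4
Earliest collision: t=4 between 0 and 1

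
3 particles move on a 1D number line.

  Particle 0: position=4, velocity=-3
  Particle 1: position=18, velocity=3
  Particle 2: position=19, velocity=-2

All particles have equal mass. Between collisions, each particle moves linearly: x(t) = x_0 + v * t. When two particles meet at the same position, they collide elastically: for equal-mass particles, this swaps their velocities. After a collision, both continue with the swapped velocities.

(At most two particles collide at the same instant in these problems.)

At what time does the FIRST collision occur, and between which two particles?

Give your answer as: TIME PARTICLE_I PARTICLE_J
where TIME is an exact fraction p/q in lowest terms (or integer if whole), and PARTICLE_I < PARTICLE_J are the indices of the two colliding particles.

Pair (0,1): pos 4,18 vel -3,3 -> not approaching (rel speed -6 <= 0)
Pair (1,2): pos 18,19 vel 3,-2 -> gap=1, closing at 5/unit, collide at t=1/5
Earliest collision: t=1/5 between 1 and 2

Answer: 1/5 1 2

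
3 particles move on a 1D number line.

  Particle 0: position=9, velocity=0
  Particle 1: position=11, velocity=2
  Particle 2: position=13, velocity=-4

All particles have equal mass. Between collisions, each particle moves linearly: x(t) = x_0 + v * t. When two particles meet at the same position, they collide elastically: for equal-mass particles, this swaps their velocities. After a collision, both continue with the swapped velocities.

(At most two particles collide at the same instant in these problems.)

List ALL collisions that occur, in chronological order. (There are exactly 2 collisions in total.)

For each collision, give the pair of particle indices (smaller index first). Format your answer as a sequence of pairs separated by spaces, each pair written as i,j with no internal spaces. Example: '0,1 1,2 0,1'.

Collision at t=1/3: particles 1 and 2 swap velocities; positions: p0=9 p1=35/3 p2=35/3; velocities now: v0=0 v1=-4 v2=2
Collision at t=1: particles 0 and 1 swap velocities; positions: p0=9 p1=9 p2=13; velocities now: v0=-4 v1=0 v2=2

Answer: 1,2 0,1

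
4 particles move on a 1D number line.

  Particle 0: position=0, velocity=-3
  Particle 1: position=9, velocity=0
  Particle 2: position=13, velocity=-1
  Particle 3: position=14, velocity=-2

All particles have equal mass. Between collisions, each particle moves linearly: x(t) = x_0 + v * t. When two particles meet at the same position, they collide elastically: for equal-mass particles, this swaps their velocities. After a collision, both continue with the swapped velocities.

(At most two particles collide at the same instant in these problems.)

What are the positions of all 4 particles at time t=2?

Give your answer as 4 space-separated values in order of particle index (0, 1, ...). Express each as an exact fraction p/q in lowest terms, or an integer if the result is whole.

Answer: -6 9 10 11

Derivation:
Collision at t=1: particles 2 and 3 swap velocities; positions: p0=-3 p1=9 p2=12 p3=12; velocities now: v0=-3 v1=0 v2=-2 v3=-1
Advance to t=2 (no further collisions before then); velocities: v0=-3 v1=0 v2=-2 v3=-1; positions = -6 9 10 11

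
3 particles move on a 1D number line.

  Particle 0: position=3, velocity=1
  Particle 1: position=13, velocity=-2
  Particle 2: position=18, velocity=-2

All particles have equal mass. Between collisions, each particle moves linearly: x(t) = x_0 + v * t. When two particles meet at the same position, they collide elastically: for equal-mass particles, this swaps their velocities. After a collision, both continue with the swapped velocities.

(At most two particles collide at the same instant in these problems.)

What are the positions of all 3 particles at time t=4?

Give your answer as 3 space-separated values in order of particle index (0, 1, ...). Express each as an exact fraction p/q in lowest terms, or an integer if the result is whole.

Collision at t=10/3: particles 0 and 1 swap velocities; positions: p0=19/3 p1=19/3 p2=34/3; velocities now: v0=-2 v1=1 v2=-2
Advance to t=4 (no further collisions before then); velocities: v0=-2 v1=1 v2=-2; positions = 5 7 10

Answer: 5 7 10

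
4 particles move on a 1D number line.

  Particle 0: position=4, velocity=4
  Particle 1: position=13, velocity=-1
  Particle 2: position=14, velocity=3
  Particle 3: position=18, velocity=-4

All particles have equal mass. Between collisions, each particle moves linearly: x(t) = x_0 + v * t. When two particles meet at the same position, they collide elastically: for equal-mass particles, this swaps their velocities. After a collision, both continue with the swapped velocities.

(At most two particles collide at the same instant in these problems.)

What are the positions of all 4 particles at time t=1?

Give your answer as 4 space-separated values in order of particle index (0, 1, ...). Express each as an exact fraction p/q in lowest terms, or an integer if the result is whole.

Answer: 8 12 14 17

Derivation:
Collision at t=4/7: particles 2 and 3 swap velocities; positions: p0=44/7 p1=87/7 p2=110/7 p3=110/7; velocities now: v0=4 v1=-1 v2=-4 v3=3
Advance to t=1 (no further collisions before then); velocities: v0=4 v1=-1 v2=-4 v3=3; positions = 8 12 14 17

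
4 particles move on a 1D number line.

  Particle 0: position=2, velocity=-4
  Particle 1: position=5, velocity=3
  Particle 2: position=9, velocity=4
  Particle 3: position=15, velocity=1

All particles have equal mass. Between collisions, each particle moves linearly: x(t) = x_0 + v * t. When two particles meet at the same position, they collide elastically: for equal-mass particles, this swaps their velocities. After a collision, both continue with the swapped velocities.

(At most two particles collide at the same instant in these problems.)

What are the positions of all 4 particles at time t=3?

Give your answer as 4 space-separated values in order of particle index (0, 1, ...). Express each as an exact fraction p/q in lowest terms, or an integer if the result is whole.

Collision at t=2: particles 2 and 3 swap velocities; positions: p0=-6 p1=11 p2=17 p3=17; velocities now: v0=-4 v1=3 v2=1 v3=4
Advance to t=3 (no further collisions before then); velocities: v0=-4 v1=3 v2=1 v3=4; positions = -10 14 18 21

Answer: -10 14 18 21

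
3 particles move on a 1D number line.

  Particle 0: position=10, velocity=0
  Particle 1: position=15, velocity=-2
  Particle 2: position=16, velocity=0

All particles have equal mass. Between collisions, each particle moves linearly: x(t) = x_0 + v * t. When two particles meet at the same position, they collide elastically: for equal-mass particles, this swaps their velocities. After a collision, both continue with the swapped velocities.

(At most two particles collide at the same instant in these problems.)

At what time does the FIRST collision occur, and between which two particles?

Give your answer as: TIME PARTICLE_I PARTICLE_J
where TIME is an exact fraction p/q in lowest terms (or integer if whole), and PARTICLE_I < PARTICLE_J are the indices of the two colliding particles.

Pair (0,1): pos 10,15 vel 0,-2 -> gap=5, closing at 2/unit, collide at t=5/2
Pair (1,2): pos 15,16 vel -2,0 -> not approaching (rel speed -2 <= 0)
Earliest collision: t=5/2 between 0 and 1

Answer: 5/2 0 1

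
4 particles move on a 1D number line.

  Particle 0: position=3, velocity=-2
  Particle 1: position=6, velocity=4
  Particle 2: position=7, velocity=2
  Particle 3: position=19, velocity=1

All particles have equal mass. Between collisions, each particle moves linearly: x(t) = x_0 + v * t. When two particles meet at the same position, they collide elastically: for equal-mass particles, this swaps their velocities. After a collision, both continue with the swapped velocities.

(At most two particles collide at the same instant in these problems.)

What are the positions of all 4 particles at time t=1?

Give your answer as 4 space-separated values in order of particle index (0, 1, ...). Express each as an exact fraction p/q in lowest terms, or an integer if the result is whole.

Answer: 1 9 10 20

Derivation:
Collision at t=1/2: particles 1 and 2 swap velocities; positions: p0=2 p1=8 p2=8 p3=39/2; velocities now: v0=-2 v1=2 v2=4 v3=1
Advance to t=1 (no further collisions before then); velocities: v0=-2 v1=2 v2=4 v3=1; positions = 1 9 10 20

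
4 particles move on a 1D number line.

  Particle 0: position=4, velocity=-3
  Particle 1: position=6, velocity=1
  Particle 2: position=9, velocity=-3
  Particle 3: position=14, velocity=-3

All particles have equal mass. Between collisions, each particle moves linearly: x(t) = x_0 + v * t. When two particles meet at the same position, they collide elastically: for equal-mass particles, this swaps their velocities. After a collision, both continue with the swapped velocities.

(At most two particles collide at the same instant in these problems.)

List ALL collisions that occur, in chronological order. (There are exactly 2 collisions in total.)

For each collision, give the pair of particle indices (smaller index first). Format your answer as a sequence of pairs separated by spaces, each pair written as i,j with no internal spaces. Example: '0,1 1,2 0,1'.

Answer: 1,2 2,3

Derivation:
Collision at t=3/4: particles 1 and 2 swap velocities; positions: p0=7/4 p1=27/4 p2=27/4 p3=47/4; velocities now: v0=-3 v1=-3 v2=1 v3=-3
Collision at t=2: particles 2 and 3 swap velocities; positions: p0=-2 p1=3 p2=8 p3=8; velocities now: v0=-3 v1=-3 v2=-3 v3=1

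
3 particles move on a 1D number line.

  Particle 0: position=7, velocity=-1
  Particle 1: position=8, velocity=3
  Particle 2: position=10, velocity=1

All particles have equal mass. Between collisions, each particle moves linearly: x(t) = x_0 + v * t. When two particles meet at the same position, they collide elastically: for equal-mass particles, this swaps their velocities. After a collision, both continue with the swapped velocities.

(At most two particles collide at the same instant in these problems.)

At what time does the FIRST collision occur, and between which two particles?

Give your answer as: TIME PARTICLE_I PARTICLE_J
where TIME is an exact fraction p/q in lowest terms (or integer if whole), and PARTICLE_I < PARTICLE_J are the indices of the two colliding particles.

Pair (0,1): pos 7,8 vel -1,3 -> not approaching (rel speed -4 <= 0)
Pair (1,2): pos 8,10 vel 3,1 -> gap=2, closing at 2/unit, collide at t=1
Earliest collision: t=1 between 1 and 2

Answer: 1 1 2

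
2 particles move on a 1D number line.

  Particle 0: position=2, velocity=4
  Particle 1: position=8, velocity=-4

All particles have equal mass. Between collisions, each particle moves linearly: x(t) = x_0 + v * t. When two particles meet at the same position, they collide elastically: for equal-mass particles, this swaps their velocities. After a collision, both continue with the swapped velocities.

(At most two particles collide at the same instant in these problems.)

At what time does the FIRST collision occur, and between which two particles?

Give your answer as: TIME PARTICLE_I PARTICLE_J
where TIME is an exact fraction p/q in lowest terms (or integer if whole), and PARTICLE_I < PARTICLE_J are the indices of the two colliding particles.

Pair (0,1): pos 2,8 vel 4,-4 -> gap=6, closing at 8/unit, collide at t=3/4
Earliest collision: t=3/4 between 0 and 1

Answer: 3/4 0 1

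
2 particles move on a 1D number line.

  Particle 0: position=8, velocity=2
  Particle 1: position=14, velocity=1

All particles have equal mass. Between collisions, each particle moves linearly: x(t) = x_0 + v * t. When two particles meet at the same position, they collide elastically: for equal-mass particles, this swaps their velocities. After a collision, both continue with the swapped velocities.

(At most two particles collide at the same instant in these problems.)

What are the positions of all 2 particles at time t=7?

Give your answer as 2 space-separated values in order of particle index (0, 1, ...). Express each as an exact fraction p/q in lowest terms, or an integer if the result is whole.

Collision at t=6: particles 0 and 1 swap velocities; positions: p0=20 p1=20; velocities now: v0=1 v1=2
Advance to t=7 (no further collisions before then); velocities: v0=1 v1=2; positions = 21 22

Answer: 21 22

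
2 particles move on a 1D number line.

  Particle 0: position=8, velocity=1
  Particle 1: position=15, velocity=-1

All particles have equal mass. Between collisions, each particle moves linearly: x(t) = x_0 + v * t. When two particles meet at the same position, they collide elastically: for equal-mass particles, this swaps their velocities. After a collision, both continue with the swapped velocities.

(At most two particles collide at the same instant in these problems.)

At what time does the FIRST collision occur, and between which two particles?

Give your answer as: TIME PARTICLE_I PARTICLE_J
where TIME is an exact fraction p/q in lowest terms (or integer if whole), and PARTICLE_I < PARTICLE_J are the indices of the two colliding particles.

Answer: 7/2 0 1

Derivation:
Pair (0,1): pos 8,15 vel 1,-1 -> gap=7, closing at 2/unit, collide at t=7/2
Earliest collision: t=7/2 between 0 and 1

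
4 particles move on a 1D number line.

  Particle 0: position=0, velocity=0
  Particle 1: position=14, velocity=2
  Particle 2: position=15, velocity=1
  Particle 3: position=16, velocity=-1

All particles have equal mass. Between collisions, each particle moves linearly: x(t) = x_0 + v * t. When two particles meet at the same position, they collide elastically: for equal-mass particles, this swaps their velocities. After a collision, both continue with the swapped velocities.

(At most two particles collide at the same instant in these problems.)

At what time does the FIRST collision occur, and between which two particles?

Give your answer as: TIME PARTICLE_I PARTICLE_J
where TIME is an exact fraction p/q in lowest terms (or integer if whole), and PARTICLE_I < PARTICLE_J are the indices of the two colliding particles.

Pair (0,1): pos 0,14 vel 0,2 -> not approaching (rel speed -2 <= 0)
Pair (1,2): pos 14,15 vel 2,1 -> gap=1, closing at 1/unit, collide at t=1
Pair (2,3): pos 15,16 vel 1,-1 -> gap=1, closing at 2/unit, collide at t=1/2
Earliest collision: t=1/2 between 2 and 3

Answer: 1/2 2 3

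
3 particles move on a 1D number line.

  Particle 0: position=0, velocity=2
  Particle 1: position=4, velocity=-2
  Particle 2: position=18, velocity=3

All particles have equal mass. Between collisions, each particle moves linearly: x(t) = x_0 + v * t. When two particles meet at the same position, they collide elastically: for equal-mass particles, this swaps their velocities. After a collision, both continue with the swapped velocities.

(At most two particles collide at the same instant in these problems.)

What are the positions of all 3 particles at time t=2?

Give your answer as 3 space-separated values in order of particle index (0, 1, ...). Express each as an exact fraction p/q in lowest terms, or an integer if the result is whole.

Answer: 0 4 24

Derivation:
Collision at t=1: particles 0 and 1 swap velocities; positions: p0=2 p1=2 p2=21; velocities now: v0=-2 v1=2 v2=3
Advance to t=2 (no further collisions before then); velocities: v0=-2 v1=2 v2=3; positions = 0 4 24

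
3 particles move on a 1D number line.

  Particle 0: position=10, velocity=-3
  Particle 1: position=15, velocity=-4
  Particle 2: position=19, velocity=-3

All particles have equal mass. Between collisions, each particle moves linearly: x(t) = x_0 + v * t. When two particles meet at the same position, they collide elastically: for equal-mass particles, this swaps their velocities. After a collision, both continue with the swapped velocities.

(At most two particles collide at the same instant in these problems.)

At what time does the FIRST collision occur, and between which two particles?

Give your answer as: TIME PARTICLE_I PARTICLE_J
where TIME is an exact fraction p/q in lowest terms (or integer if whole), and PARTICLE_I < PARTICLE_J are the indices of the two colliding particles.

Pair (0,1): pos 10,15 vel -3,-4 -> gap=5, closing at 1/unit, collide at t=5
Pair (1,2): pos 15,19 vel -4,-3 -> not approaching (rel speed -1 <= 0)
Earliest collision: t=5 between 0 and 1

Answer: 5 0 1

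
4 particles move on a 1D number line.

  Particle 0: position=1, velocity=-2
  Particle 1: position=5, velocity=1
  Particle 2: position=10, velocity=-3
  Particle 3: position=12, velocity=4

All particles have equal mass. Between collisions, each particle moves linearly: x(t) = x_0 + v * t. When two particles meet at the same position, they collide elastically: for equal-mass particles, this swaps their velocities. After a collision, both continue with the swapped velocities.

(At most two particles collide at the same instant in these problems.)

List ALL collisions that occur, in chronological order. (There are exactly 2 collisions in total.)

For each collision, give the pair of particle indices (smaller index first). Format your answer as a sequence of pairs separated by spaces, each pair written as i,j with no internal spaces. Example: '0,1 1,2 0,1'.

Collision at t=5/4: particles 1 and 2 swap velocities; positions: p0=-3/2 p1=25/4 p2=25/4 p3=17; velocities now: v0=-2 v1=-3 v2=1 v3=4
Collision at t=9: particles 0 and 1 swap velocities; positions: p0=-17 p1=-17 p2=14 p3=48; velocities now: v0=-3 v1=-2 v2=1 v3=4

Answer: 1,2 0,1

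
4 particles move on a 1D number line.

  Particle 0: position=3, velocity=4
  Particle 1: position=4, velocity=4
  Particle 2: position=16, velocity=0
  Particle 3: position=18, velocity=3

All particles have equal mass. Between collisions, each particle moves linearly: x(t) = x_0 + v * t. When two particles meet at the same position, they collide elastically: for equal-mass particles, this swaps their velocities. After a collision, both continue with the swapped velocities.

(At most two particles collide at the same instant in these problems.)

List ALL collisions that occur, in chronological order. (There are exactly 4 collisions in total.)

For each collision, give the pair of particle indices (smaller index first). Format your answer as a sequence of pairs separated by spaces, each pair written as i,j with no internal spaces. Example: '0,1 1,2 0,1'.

Answer: 1,2 0,1 2,3 1,2

Derivation:
Collision at t=3: particles 1 and 2 swap velocities; positions: p0=15 p1=16 p2=16 p3=27; velocities now: v0=4 v1=0 v2=4 v3=3
Collision at t=13/4: particles 0 and 1 swap velocities; positions: p0=16 p1=16 p2=17 p3=111/4; velocities now: v0=0 v1=4 v2=4 v3=3
Collision at t=14: particles 2 and 3 swap velocities; positions: p0=16 p1=59 p2=60 p3=60; velocities now: v0=0 v1=4 v2=3 v3=4
Collision at t=15: particles 1 and 2 swap velocities; positions: p0=16 p1=63 p2=63 p3=64; velocities now: v0=0 v1=3 v2=4 v3=4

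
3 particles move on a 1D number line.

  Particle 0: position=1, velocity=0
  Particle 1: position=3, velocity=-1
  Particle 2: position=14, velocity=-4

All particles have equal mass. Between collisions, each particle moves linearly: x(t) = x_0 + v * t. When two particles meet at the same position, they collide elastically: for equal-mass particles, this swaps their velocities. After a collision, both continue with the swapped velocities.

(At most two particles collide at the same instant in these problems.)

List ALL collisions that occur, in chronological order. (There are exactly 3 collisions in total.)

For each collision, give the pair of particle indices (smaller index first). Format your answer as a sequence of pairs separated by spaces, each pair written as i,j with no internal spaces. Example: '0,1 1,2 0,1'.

Answer: 0,1 1,2 0,1

Derivation:
Collision at t=2: particles 0 and 1 swap velocities; positions: p0=1 p1=1 p2=6; velocities now: v0=-1 v1=0 v2=-4
Collision at t=13/4: particles 1 and 2 swap velocities; positions: p0=-1/4 p1=1 p2=1; velocities now: v0=-1 v1=-4 v2=0
Collision at t=11/3: particles 0 and 1 swap velocities; positions: p0=-2/3 p1=-2/3 p2=1; velocities now: v0=-4 v1=-1 v2=0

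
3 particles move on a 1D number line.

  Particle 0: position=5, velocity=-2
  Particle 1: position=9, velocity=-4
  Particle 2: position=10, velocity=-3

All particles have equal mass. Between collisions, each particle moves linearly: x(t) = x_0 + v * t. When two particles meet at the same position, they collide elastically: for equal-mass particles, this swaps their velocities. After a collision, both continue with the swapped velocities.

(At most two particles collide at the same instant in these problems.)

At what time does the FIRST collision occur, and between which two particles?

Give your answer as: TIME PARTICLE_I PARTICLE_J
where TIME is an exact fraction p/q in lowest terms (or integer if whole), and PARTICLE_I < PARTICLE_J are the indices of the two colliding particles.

Answer: 2 0 1

Derivation:
Pair (0,1): pos 5,9 vel -2,-4 -> gap=4, closing at 2/unit, collide at t=2
Pair (1,2): pos 9,10 vel -4,-3 -> not approaching (rel speed -1 <= 0)
Earliest collision: t=2 between 0 and 1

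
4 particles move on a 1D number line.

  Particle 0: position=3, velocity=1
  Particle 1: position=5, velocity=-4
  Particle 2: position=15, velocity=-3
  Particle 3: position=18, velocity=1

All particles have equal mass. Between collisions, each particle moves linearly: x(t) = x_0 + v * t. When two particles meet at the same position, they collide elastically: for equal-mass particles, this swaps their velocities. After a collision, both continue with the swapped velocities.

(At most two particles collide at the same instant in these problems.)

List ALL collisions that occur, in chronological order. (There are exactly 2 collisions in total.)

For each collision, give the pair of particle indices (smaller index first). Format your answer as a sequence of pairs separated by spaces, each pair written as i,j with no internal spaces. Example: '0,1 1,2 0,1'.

Answer: 0,1 1,2

Derivation:
Collision at t=2/5: particles 0 and 1 swap velocities; positions: p0=17/5 p1=17/5 p2=69/5 p3=92/5; velocities now: v0=-4 v1=1 v2=-3 v3=1
Collision at t=3: particles 1 and 2 swap velocities; positions: p0=-7 p1=6 p2=6 p3=21; velocities now: v0=-4 v1=-3 v2=1 v3=1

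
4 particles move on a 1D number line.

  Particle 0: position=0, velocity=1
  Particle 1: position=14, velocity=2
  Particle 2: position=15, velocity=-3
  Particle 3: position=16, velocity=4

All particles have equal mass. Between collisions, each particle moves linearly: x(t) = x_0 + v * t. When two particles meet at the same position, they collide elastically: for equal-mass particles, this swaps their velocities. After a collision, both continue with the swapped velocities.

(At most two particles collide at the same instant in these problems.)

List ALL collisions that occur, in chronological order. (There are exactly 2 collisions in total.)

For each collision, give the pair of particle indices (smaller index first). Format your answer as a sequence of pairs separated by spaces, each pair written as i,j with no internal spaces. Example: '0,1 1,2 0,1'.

Collision at t=1/5: particles 1 and 2 swap velocities; positions: p0=1/5 p1=72/5 p2=72/5 p3=84/5; velocities now: v0=1 v1=-3 v2=2 v3=4
Collision at t=15/4: particles 0 and 1 swap velocities; positions: p0=15/4 p1=15/4 p2=43/2 p3=31; velocities now: v0=-3 v1=1 v2=2 v3=4

Answer: 1,2 0,1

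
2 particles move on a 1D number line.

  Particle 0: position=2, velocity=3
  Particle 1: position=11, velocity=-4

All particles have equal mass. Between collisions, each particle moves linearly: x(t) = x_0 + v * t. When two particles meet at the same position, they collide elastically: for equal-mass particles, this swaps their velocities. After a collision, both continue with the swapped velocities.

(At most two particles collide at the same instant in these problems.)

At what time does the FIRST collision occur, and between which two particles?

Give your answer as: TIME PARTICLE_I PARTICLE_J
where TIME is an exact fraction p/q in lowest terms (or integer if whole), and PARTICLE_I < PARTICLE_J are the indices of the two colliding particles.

Pair (0,1): pos 2,11 vel 3,-4 -> gap=9, closing at 7/unit, collide at t=9/7
Earliest collision: t=9/7 between 0 and 1

Answer: 9/7 0 1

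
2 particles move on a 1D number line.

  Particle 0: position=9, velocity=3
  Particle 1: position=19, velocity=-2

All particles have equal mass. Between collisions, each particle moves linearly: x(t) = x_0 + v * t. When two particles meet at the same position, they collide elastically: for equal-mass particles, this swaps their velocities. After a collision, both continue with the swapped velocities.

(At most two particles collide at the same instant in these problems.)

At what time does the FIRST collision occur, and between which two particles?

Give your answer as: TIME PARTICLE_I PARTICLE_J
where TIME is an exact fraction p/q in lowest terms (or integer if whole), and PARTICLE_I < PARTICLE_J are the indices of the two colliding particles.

Answer: 2 0 1

Derivation:
Pair (0,1): pos 9,19 vel 3,-2 -> gap=10, closing at 5/unit, collide at t=2
Earliest collision: t=2 between 0 and 1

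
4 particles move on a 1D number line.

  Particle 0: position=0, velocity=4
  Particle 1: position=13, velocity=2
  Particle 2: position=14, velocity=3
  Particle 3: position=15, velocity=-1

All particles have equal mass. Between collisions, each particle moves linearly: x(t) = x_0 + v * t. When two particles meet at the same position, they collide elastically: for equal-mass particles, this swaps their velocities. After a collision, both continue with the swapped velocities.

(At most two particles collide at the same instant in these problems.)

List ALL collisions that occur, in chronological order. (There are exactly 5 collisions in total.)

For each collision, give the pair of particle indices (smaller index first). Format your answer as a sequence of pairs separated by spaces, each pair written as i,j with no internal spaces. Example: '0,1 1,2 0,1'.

Collision at t=1/4: particles 2 and 3 swap velocities; positions: p0=1 p1=27/2 p2=59/4 p3=59/4; velocities now: v0=4 v1=2 v2=-1 v3=3
Collision at t=2/3: particles 1 and 2 swap velocities; positions: p0=8/3 p1=43/3 p2=43/3 p3=16; velocities now: v0=4 v1=-1 v2=2 v3=3
Collision at t=3: particles 0 and 1 swap velocities; positions: p0=12 p1=12 p2=19 p3=23; velocities now: v0=-1 v1=4 v2=2 v3=3
Collision at t=13/2: particles 1 and 2 swap velocities; positions: p0=17/2 p1=26 p2=26 p3=67/2; velocities now: v0=-1 v1=2 v2=4 v3=3
Collision at t=14: particles 2 and 3 swap velocities; positions: p0=1 p1=41 p2=56 p3=56; velocities now: v0=-1 v1=2 v2=3 v3=4

Answer: 2,3 1,2 0,1 1,2 2,3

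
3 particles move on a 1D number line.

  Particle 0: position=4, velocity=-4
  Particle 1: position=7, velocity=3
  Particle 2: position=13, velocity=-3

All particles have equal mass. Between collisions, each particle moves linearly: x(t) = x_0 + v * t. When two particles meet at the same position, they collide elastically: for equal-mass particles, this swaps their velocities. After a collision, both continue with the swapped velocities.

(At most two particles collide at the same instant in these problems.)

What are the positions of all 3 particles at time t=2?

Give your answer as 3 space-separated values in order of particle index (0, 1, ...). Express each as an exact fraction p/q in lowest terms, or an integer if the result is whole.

Collision at t=1: particles 1 and 2 swap velocities; positions: p0=0 p1=10 p2=10; velocities now: v0=-4 v1=-3 v2=3
Advance to t=2 (no further collisions before then); velocities: v0=-4 v1=-3 v2=3; positions = -4 7 13

Answer: -4 7 13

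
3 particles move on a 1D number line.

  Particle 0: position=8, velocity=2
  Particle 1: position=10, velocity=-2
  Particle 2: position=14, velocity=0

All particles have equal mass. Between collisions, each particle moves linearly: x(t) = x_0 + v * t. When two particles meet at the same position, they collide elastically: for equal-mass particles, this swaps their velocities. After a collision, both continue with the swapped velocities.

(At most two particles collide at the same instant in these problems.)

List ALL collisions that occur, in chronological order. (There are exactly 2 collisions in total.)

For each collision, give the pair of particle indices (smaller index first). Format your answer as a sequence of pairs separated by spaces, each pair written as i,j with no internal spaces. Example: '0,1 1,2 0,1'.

Answer: 0,1 1,2

Derivation:
Collision at t=1/2: particles 0 and 1 swap velocities; positions: p0=9 p1=9 p2=14; velocities now: v0=-2 v1=2 v2=0
Collision at t=3: particles 1 and 2 swap velocities; positions: p0=4 p1=14 p2=14; velocities now: v0=-2 v1=0 v2=2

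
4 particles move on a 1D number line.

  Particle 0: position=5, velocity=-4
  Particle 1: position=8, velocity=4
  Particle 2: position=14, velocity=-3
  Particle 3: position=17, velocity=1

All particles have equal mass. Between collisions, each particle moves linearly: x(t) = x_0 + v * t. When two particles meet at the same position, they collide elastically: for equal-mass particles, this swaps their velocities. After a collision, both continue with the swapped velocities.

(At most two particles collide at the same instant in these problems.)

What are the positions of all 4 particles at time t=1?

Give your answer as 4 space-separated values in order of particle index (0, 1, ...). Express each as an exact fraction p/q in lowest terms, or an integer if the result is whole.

Collision at t=6/7: particles 1 and 2 swap velocities; positions: p0=11/7 p1=80/7 p2=80/7 p3=125/7; velocities now: v0=-4 v1=-3 v2=4 v3=1
Advance to t=1 (no further collisions before then); velocities: v0=-4 v1=-3 v2=4 v3=1; positions = 1 11 12 18

Answer: 1 11 12 18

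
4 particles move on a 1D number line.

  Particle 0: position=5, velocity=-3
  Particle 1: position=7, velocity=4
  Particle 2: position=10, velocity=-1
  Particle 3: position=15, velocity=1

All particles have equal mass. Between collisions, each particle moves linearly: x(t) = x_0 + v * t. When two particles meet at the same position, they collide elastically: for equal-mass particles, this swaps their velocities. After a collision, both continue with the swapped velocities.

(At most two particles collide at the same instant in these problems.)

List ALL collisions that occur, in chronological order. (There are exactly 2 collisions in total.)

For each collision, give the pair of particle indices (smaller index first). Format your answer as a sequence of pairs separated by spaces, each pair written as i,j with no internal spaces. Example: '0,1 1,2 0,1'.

Answer: 1,2 2,3

Derivation:
Collision at t=3/5: particles 1 and 2 swap velocities; positions: p0=16/5 p1=47/5 p2=47/5 p3=78/5; velocities now: v0=-3 v1=-1 v2=4 v3=1
Collision at t=8/3: particles 2 and 3 swap velocities; positions: p0=-3 p1=22/3 p2=53/3 p3=53/3; velocities now: v0=-3 v1=-1 v2=1 v3=4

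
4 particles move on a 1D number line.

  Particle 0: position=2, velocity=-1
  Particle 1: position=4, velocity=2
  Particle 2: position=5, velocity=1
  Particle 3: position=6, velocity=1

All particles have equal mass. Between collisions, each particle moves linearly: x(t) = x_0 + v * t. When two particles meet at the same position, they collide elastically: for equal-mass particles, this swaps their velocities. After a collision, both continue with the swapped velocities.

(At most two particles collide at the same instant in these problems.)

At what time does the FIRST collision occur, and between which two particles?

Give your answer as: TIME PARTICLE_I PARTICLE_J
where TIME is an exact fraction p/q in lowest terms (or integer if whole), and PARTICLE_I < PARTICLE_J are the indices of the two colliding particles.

Answer: 1 1 2

Derivation:
Pair (0,1): pos 2,4 vel -1,2 -> not approaching (rel speed -3 <= 0)
Pair (1,2): pos 4,5 vel 2,1 -> gap=1, closing at 1/unit, collide at t=1
Pair (2,3): pos 5,6 vel 1,1 -> not approaching (rel speed 0 <= 0)
Earliest collision: t=1 between 1 and 2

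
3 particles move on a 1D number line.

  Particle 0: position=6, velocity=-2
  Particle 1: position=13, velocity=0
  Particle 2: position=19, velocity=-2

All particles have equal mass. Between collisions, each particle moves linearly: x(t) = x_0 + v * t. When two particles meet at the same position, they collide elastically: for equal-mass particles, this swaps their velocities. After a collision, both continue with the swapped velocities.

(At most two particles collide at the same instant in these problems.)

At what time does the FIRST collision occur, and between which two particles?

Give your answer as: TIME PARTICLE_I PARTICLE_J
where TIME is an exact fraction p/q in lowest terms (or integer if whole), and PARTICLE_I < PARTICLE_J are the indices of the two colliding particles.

Pair (0,1): pos 6,13 vel -2,0 -> not approaching (rel speed -2 <= 0)
Pair (1,2): pos 13,19 vel 0,-2 -> gap=6, closing at 2/unit, collide at t=3
Earliest collision: t=3 between 1 and 2

Answer: 3 1 2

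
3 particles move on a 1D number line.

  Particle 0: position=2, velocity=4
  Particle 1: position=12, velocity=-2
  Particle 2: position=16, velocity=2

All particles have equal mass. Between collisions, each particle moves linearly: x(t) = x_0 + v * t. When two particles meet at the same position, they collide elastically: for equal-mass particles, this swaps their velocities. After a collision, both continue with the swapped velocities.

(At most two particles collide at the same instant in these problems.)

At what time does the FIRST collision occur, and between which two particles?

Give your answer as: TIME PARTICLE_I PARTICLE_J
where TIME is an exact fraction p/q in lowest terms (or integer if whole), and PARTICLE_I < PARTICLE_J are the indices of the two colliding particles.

Pair (0,1): pos 2,12 vel 4,-2 -> gap=10, closing at 6/unit, collide at t=5/3
Pair (1,2): pos 12,16 vel -2,2 -> not approaching (rel speed -4 <= 0)
Earliest collision: t=5/3 between 0 and 1

Answer: 5/3 0 1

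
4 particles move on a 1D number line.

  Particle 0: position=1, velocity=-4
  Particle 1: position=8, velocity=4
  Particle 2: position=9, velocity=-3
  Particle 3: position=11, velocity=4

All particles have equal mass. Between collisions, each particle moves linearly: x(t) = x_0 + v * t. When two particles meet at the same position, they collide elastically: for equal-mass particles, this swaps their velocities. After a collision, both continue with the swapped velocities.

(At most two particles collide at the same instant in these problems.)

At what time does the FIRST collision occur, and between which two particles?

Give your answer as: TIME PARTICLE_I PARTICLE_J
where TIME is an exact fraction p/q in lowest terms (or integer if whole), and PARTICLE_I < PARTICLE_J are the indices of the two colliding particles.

Answer: 1/7 1 2

Derivation:
Pair (0,1): pos 1,8 vel -4,4 -> not approaching (rel speed -8 <= 0)
Pair (1,2): pos 8,9 vel 4,-3 -> gap=1, closing at 7/unit, collide at t=1/7
Pair (2,3): pos 9,11 vel -3,4 -> not approaching (rel speed -7 <= 0)
Earliest collision: t=1/7 between 1 and 2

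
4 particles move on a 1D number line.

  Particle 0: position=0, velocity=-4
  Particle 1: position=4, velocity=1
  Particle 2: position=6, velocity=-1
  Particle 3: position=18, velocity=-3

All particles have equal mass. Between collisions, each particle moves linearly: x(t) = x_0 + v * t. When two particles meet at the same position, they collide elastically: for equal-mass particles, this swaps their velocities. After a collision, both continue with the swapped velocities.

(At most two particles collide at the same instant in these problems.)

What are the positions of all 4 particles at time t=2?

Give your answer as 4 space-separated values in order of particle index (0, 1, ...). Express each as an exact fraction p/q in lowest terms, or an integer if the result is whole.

Collision at t=1: particles 1 and 2 swap velocities; positions: p0=-4 p1=5 p2=5 p3=15; velocities now: v0=-4 v1=-1 v2=1 v3=-3
Advance to t=2 (no further collisions before then); velocities: v0=-4 v1=-1 v2=1 v3=-3; positions = -8 4 6 12

Answer: -8 4 6 12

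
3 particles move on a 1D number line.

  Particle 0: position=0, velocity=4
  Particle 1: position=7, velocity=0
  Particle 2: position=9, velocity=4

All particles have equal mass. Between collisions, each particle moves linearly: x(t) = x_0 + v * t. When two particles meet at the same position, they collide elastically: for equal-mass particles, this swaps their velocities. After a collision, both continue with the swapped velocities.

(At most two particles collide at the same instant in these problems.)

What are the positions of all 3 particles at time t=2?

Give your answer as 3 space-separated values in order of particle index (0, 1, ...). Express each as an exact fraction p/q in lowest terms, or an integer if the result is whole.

Answer: 7 8 17

Derivation:
Collision at t=7/4: particles 0 and 1 swap velocities; positions: p0=7 p1=7 p2=16; velocities now: v0=0 v1=4 v2=4
Advance to t=2 (no further collisions before then); velocities: v0=0 v1=4 v2=4; positions = 7 8 17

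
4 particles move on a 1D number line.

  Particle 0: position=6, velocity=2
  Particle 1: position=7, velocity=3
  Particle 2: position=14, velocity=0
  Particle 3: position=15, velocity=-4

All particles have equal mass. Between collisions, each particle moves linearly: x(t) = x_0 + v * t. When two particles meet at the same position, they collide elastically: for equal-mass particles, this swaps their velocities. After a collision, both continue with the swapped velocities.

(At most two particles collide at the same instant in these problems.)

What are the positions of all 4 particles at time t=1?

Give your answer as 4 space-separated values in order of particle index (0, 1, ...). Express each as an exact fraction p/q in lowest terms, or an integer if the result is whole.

Answer: 8 10 11 14

Derivation:
Collision at t=1/4: particles 2 and 3 swap velocities; positions: p0=13/2 p1=31/4 p2=14 p3=14; velocities now: v0=2 v1=3 v2=-4 v3=0
Advance to t=1 (no further collisions before then); velocities: v0=2 v1=3 v2=-4 v3=0; positions = 8 10 11 14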